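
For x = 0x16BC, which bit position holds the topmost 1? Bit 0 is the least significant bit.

12

0x16BC = 1011010111100
The topmost 1 is at position 12 (since 2^12 = 4096 ≤ 5820 < 8192).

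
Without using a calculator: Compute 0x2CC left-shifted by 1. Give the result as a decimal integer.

0x2CC = 01011001100
shift left by 1 → 10110011000 = 1432
(equivalently, 716 × 2^1 = 716 × 2)

1432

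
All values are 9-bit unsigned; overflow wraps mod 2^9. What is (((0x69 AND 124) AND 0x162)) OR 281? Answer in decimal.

377

0x69 = 001101001
124 = 001111100
→ AND → 001101000 = 104
0x162 = 101100010
→ AND → 001100000 = 96
281 = 100011001
→ OR → 101111001 = 377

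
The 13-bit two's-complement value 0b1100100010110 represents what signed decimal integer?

pattern = 1100100010110 (MSB is 1 ⇒ negative)
Invert: 0011011101001, add 1 → 0011011101010 = 1770, so the value is -1770.
(Equivalently: 6422 - 2^13 = 6422 - 8192 = -1770.)

-1770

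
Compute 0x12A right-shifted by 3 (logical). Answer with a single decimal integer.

37

0x12A = 100101010
shift right by 3 → 000100101 = 37
(equivalently, floor(298 / 8))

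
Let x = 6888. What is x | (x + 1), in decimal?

x = 1101011101000 = 6888
x + 1 = 1101011101001
OR    = 1101011101001 = 6889
(x | (x + 1) sets the lowest cleared bit.)

6889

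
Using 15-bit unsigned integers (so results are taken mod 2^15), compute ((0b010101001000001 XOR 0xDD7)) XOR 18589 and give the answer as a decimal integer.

0b010101001000001 = 010101001000001
0xDD7 = 000110111010111
→ XOR → 010011110010110 = 10134
18589 = 100100010011101
→ XOR → 110111100001011 = 28427

28427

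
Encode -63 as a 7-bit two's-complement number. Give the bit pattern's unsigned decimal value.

63 in 7 bits: 0111111
Invert: 1000000
Add 1:  1000001 = 65
(Check: 2^7 - 63 = 128 - 63 = 65.)

65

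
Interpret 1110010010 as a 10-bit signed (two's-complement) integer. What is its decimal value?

pattern = 1110010010 (MSB is 1 ⇒ negative)
Invert: 0001101101, add 1 → 0001101110 = 110, so the value is -110.
(Equivalently: 914 - 2^10 = 914 - 1024 = -110.)

-110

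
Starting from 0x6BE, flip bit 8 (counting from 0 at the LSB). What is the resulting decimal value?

x = 011010111110
bit 8 is currently 0; toggle it via x ^ (1 << 8) = x ^ 256
→ 011110111110 = 1982

1982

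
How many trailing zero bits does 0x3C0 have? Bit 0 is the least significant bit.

6

0x3C0 = 1111000000
Trailing zeros: 6, so the lowest set bit is bit 6 (value 64).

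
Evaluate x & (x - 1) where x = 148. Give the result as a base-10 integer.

144

x = 10010100 = 148
x - 1 = 10010011
AND   = 10010000 = 144
(x & (x - 1) clears the lowest set bit of x.)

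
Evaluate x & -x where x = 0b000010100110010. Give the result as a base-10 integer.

2

x = 10100110010 = 1330
-x (two's complement) = …01011001110
AND   = 00000000010 = 2
(x & -x isolates the lowest set bit of x.)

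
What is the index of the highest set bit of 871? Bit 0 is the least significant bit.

9

871 = 1101100111
The topmost 1 is at position 9 (since 2^9 = 512 ≤ 871 < 1024).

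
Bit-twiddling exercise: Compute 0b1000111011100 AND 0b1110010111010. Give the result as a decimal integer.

a = 1000111011100
b = 1110010111010
AND → 1000010011000 = 4248

4248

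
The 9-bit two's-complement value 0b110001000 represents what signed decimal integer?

pattern = 110001000 (MSB is 1 ⇒ negative)
Invert: 001110111, add 1 → 001111000 = 120, so the value is -120.
(Equivalently: 392 - 2^9 = 392 - 512 = -120.)

-120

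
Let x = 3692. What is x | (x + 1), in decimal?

3693

x = 111001101100 = 3692
x + 1 = 111001101101
OR    = 111001101101 = 3693
(x | (x + 1) sets the lowest cleared bit.)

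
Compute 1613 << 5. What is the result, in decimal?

1613 = 0000011001001101
shift left by 5 → 1100100110100000 = 51616
(equivalently, 1613 × 2^5 = 1613 × 32)

51616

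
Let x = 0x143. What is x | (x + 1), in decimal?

327

x = 101000011 = 323
x + 1 = 101000100
OR    = 101000111 = 327
(x | (x + 1) sets the lowest cleared bit.)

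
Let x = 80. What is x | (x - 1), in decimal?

x = 1010000 = 80
x - 1 = 1001111
OR    = 1011111 = 95
(x | (x - 1) sets all bits below the lowest set bit.)

95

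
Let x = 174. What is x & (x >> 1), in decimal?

x = 10101110 = 174
x>>1 = 01010111
AND  = 00000110 = 6
(x & (x >> 1) has a 1 wherever x has two consecutive 1 bits.)

6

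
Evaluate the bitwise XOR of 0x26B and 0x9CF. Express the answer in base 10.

0x26B = 001001101011
0x9CF = 100111001111
XOR → 101110100100 = 2980

2980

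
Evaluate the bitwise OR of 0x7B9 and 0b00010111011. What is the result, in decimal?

0x7B9 = 11110111001
b = 00010111011
 OR → 11110111011 = 1979

1979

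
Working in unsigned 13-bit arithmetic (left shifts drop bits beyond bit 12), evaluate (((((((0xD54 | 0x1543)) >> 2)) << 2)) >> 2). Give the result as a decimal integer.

1877

0xD54 = 0110101010100
0x1543 = 1010101000011
→ | → 1110101010111 = 7511
→ >> 2 → 0011101010101 = 1877
→ << 2 (mod 2^13) → 1110101010100 = 7508
→ >> 2 → 0011101010101 = 1877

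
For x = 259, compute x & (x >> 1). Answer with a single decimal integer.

1

x = 100000011 = 259
x>>1 = 010000001
AND  = 000000001 = 1
(x & (x >> 1) has a 1 wherever x has two consecutive 1 bits.)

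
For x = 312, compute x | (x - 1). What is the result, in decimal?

319

x = 100111000 = 312
x - 1 = 100110111
OR    = 100111111 = 319
(x | (x - 1) sets all bits below the lowest set bit.)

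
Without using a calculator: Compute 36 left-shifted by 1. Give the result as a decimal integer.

36 = 0100100
shift left by 1 → 1001000 = 72
(equivalently, 36 × 2^1 = 36 × 2)

72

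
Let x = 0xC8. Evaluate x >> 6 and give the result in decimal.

3

0xC8 = 11001000
shift right by 6 → 00000011 = 3
(equivalently, floor(200 / 64))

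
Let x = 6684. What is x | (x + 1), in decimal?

x = 1101000011100 = 6684
x + 1 = 1101000011101
OR    = 1101000011101 = 6685
(x | (x + 1) sets the lowest cleared bit.)

6685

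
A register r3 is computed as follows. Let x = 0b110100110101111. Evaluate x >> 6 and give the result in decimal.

422

x = 110100110101111
shift right by 6 → 000000110100110 = 422
(equivalently, floor(27055 / 64))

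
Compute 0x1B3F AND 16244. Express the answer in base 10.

6964

0x1B3F = 01101100111111
16244 = 11111101110100
AND → 01101100110100 = 6964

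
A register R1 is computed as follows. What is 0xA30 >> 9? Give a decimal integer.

0xA30 = 101000110000
shift right by 9 → 000000000101 = 5
(equivalently, floor(2608 / 512))

5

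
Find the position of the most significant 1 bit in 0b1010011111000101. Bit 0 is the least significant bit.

15

0b1010011111000101 = 1010011111000101
The topmost 1 is at position 15 (since 2^15 = 32768 ≤ 42949 < 65536).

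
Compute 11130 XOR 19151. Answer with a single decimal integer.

11130 = 010101101111010
19151 = 100101011001111
XOR → 110000110110101 = 25013

25013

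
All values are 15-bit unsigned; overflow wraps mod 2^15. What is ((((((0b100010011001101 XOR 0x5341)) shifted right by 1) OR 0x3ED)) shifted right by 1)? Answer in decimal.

1527

0b100010011001101 = 100010011001101
0x5341 = 101001101000001
→ XOR → 001011110001100 = 6028
→ shifted right by 1 → 000101111000110 = 3014
0x3ED = 000001111101101
→ OR → 000101111101111 = 3055
→ shifted right by 1 → 000010111110111 = 1527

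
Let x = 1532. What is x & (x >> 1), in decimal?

x = 10111111100 = 1532
x>>1 = 01011111110
AND  = 00011111100 = 252
(x & (x >> 1) has a 1 wherever x has two consecutive 1 bits.)

252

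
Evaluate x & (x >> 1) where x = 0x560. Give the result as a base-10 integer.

32

x = 10101100000 = 1376
x>>1 = 01010110000
AND  = 00000100000 = 32
(x & (x >> 1) has a 1 wherever x has two consecutive 1 bits.)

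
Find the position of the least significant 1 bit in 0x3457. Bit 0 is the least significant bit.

0

0x3457 = 11010001010111
Trailing zeros: 0, so the lowest set bit is bit 0 (value 1).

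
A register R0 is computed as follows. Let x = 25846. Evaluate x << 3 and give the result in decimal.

206768

25846 = 000110010011110110
shift left by 3 → 110010011110110000 = 206768
(equivalently, 25846 × 2^3 = 25846 × 8)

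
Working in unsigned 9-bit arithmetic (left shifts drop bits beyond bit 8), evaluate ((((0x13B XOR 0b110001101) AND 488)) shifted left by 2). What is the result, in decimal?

0x13B = 100111011
0b110001101 = 110001101
→ XOR → 010110110 = 182
488 = 111101000
→ AND → 010100000 = 160
→ shifted left by 2 (mod 2^9) → 010000000 = 128

128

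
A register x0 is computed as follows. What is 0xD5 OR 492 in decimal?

509

0xD5 = 011010101
492 = 111101100
 OR → 111111101 = 509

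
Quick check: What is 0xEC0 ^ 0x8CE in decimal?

0xEC0 = 111011000000
0x8CE = 100011001110
XOR → 011000001110 = 1550

1550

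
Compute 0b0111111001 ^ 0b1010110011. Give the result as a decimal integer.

842

a = 0111111001
b = 1010110011
XOR → 1101001010 = 842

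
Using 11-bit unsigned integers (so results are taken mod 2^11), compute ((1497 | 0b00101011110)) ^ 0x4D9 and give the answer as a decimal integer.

262

1497 = 10111011001
0b00101011110 = 00101011110
→ | → 10111011111 = 1503
0x4D9 = 10011011001
→ ^ → 00100000110 = 262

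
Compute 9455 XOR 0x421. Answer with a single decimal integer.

9455 = 10010011101111
0x421 = 00010000100001
XOR → 10000011001110 = 8398

8398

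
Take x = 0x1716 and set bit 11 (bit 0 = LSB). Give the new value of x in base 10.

x = 1011100010110
bit 11 is currently 0; set it via x | (1 << 11) = x | 2048
→ 1111100010110 = 7958

7958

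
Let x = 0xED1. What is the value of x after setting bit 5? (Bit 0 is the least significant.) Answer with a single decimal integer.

x = 0111011010001
bit 5 is currently 0; set it via x | (1 << 5) = x | 32
→ 0111011110001 = 3825

3825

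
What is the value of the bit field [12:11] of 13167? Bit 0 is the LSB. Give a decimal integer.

2

v = 11001101101111
Shift right by 11: 110
Mask low 2 bits: 10 = 2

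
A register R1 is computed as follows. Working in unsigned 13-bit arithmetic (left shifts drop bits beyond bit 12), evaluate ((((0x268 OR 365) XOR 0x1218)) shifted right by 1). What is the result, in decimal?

2234

0x268 = 0001001101000
365 = 0000101101101
→ OR → 0001101101101 = 877
0x1218 = 1001000011000
→ XOR → 1000101110101 = 4469
→ shifted right by 1 → 0100010111010 = 2234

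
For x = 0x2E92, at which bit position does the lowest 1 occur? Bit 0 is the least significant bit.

0x2E92 = 10111010010010
Trailing zeros: 1, so the lowest set bit is bit 1 (value 2).

1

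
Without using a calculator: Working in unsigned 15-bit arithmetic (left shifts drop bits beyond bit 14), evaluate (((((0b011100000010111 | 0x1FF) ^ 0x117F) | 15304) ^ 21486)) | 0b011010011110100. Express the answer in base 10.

0b011100000010111 = 011100000010111
0x1FF = 000000111111111
→ | → 011100111111111 = 14847
0x117F = 001000101111111
→ ^ → 010100010000000 = 10368
15304 = 011101111001000
→ | → 011101111001000 = 15304
21486 = 101001111101110
→ ^ → 110100000100110 = 26662
0b011010011110100 = 011010011110100
→ | → 111110011110110 = 31990

31990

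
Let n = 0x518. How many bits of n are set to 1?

0x518 = 10100011000
Count the 1s: 1 + 1 + 1 + 1 = 4

4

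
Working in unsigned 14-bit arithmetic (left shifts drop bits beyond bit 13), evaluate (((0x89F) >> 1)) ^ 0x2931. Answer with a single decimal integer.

0x89F = 00100010011111
→ >> 1 → 00010001001111 = 1103
0x2931 = 10100100110001
→ ^ → 10110101111110 = 11646

11646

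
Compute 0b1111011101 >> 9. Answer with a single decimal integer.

x = 1111011101
shift right by 9 → 0000000001 = 1
(equivalently, floor(989 / 512))

1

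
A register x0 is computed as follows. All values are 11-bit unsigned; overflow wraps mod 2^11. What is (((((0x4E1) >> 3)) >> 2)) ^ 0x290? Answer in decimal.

695

0x4E1 = 10011100001
→ >> 3 → 00010011100 = 156
→ >> 2 → 00000100111 = 39
0x290 = 01010010000
→ ^ → 01010110111 = 695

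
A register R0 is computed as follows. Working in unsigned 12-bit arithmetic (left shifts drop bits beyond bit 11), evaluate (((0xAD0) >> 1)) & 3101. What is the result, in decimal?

0xAD0 = 101011010000
→ >> 1 → 010101101000 = 1384
3101 = 110000011101
→ & → 010000001000 = 1032

1032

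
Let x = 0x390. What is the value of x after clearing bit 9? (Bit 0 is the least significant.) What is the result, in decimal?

400

x = 1110010000
bit 9 is currently 1; clear it via x & ~(1 << 9) = x & ~512
→ 0110010000 = 400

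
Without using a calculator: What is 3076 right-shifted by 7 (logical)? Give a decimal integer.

24

3076 = 110000000100
shift right by 7 → 000000011000 = 24
(equivalently, floor(3076 / 128))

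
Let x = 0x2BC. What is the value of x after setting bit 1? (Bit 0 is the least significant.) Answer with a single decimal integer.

702

x = 01010111100
bit 1 is currently 0; set it via x | (1 << 1) = x | 2
→ 01010111110 = 702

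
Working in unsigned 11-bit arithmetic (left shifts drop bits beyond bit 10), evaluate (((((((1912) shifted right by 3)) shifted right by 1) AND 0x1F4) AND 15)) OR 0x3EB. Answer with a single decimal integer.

1912 = 11101111000
→ shifted right by 3 → 00011101111 = 239
→ shifted right by 1 → 00001110111 = 119
0x1F4 = 00111110100
→ AND → 00001110100 = 116
15 = 00000001111
→ AND → 00000000100 = 4
0x3EB = 01111101011
→ OR → 01111101111 = 1007

1007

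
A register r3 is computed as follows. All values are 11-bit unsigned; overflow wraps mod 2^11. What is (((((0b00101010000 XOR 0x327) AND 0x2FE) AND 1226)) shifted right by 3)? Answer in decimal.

8

0b00101010000 = 00101010000
0x327 = 01100100111
→ XOR → 01001110111 = 631
0x2FE = 01011111110
→ AND → 01001110110 = 630
1226 = 10011001010
→ AND → 00001000010 = 66
→ shifted right by 3 → 00000001000 = 8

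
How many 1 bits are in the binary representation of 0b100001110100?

n = 100001110100
Count the 1s: 1 + 1 + 1 + 1 + 1 = 5

5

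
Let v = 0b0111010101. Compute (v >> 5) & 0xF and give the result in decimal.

14

v = 0111010101
Shift right by 5: 01110
Mask low 4 bits: 1110 = 14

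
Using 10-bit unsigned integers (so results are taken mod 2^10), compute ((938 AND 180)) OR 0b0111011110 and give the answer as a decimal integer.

510

938 = 1110101010
180 = 0010110100
→ AND → 0010100000 = 160
0b0111011110 = 0111011110
→ OR → 0111111110 = 510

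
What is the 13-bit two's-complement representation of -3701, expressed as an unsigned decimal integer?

4491

3701 in 13 bits: 0111001110101
Invert: 1000110001010
Add 1:  1000110001011 = 4491
(Check: 2^13 - 3701 = 8192 - 3701 = 4491.)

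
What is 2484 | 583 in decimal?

3063

2484 = 100110110100
583 = 001001000111
 OR → 101111110111 = 3063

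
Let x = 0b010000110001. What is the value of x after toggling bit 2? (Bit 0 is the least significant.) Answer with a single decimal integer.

x = 010000110001
bit 2 is currently 0; toggle it via x ^ (1 << 2) = x ^ 4
→ 010000110101 = 1077

1077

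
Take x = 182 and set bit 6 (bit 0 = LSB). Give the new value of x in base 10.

x = 10110110
bit 6 is currently 0; set it via x | (1 << 6) = x | 64
→ 11110110 = 246

246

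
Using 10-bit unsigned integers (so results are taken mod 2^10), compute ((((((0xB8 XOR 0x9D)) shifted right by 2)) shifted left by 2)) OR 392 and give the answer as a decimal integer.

428

0xB8 = 0010111000
0x9D = 0010011101
→ XOR → 0000100101 = 37
→ shifted right by 2 → 0000001001 = 9
→ shifted left by 2 (mod 2^10) → 0000100100 = 36
392 = 0110001000
→ OR → 0110101100 = 428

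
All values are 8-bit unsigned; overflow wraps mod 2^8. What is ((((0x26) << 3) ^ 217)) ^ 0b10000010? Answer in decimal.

107

0x26 = 00100110
→ << 3 (mod 2^8) → 00110000 = 48
217 = 11011001
→ ^ → 11101001 = 233
0b10000010 = 10000010
→ ^ → 01101011 = 107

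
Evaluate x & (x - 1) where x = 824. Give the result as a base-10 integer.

x = 1100111000 = 824
x - 1 = 1100110111
AND   = 1100110000 = 816
(x & (x - 1) clears the lowest set bit of x.)

816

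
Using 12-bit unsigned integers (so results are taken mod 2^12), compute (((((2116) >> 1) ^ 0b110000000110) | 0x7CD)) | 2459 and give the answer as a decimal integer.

4095

2116 = 100001000100
→ >> 1 → 010000100010 = 1058
0b110000000110 = 110000000110
→ ^ → 100000100100 = 2084
0x7CD = 011111001101
→ | → 111111101101 = 4077
2459 = 100110011011
→ | → 111111111111 = 4095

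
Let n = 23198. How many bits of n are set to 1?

9

23198 = 101101010011110
Count the 1s: 1 + 1 + 1 + 1 + 1 + 1 + 1 + 1 + 1 = 9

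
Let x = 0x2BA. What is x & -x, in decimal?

2

x = 1010111010 = 698
-x (two's complement) = …0101000110
AND   = 0000000010 = 2
(x & -x isolates the lowest set bit of x.)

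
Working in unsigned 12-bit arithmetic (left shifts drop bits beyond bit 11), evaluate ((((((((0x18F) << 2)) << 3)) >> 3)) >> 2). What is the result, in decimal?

0x18F = 000110001111
→ << 2 (mod 2^12) → 011000111100 = 1596
→ << 3 (mod 2^12) → 000111100000 = 480
→ >> 3 → 000000111100 = 60
→ >> 2 → 000000001111 = 15

15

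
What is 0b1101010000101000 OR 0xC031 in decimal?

54329

a = 1101010000101000
0xC031 = 1100000000110001
 OR → 1101010000111001 = 54329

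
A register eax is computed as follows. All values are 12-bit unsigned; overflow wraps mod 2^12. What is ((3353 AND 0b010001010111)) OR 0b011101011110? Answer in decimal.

3353 = 110100011001
0b010001010111 = 010001010111
→ AND → 010000010001 = 1041
0b011101011110 = 011101011110
→ OR → 011101011111 = 1887

1887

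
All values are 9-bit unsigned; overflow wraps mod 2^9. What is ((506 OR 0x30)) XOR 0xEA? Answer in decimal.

272

506 = 111111010
0x30 = 000110000
→ OR → 111111010 = 506
0xEA = 011101010
→ XOR → 100010000 = 272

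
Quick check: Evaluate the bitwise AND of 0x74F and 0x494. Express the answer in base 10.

1028

0x74F = 11101001111
0x494 = 10010010100
AND → 10000000100 = 1028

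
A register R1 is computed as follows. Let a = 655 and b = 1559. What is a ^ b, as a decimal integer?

1176

655 = 01010001111
1559 = 11000010111
XOR → 10010011000 = 1176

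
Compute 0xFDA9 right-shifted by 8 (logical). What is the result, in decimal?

0xFDA9 = 1111110110101001
shift right by 8 → 0000000011111101 = 253
(equivalently, floor(64937 / 256))

253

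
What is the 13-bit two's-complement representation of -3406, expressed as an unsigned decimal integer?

4786

3406 in 13 bits: 0110101001110
Invert: 1001010110001
Add 1:  1001010110010 = 4786
(Check: 2^13 - 3406 = 8192 - 3406 = 4786.)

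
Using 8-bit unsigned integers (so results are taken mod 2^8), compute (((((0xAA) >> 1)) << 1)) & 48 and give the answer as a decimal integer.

32

0xAA = 10101010
→ >> 1 → 01010101 = 85
→ << 1 (mod 2^8) → 10101010 = 170
48 = 00110000
→ & → 00100000 = 32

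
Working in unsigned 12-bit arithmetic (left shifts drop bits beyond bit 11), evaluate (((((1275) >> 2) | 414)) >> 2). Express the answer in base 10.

111

1275 = 010011111011
→ >> 2 → 000100111110 = 318
414 = 000110011110
→ | → 000110111110 = 446
→ >> 2 → 000001101111 = 111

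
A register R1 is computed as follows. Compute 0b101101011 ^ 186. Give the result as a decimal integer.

a = 101101011
186 = 010111010
XOR → 111010001 = 465

465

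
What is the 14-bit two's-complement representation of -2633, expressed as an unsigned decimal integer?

13751

2633 in 14 bits: 00101001001001
Invert: 11010110110110
Add 1:  11010110110111 = 13751
(Check: 2^14 - 2633 = 16384 - 2633 = 13751.)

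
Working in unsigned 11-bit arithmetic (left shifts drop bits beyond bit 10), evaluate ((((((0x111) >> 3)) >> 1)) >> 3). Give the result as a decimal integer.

0x111 = 00100010001
→ >> 3 → 00000100010 = 34
→ >> 1 → 00000010001 = 17
→ >> 3 → 00000000010 = 2

2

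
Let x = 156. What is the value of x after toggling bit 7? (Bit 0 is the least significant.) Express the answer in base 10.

28

x = 010011100
bit 7 is currently 1; toggle it via x ^ (1 << 7) = x ^ 128
→ 000011100 = 28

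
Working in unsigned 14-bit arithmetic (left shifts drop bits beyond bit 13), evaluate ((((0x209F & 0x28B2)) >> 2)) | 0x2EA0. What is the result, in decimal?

0x209F = 10000010011111
0x28B2 = 10100010110010
→ & → 10000010010010 = 8338
→ >> 2 → 00100000100100 = 2084
0x2EA0 = 10111010100000
→ | → 10111010100100 = 11940

11940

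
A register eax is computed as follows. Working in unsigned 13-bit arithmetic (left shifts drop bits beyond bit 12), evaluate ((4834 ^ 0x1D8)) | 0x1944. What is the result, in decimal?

4834 = 1001011100010
0x1D8 = 0000111011000
→ ^ → 1001100111010 = 4922
0x1944 = 1100101000100
→ | → 1101101111110 = 7038

7038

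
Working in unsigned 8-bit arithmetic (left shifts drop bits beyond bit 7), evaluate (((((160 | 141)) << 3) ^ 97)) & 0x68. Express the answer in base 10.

8

160 = 10100000
141 = 10001101
→ | → 10101101 = 173
→ << 3 (mod 2^8) → 01101000 = 104
97 = 01100001
→ ^ → 00001001 = 9
0x68 = 01101000
→ & → 00001000 = 8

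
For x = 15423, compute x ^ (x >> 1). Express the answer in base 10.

8736

x = 11110000111111 = 15423
x>>1 = 01111000011111
XOR  = 10001000100000 = 8736
(x ^ (x >> 1) gives the standard binary-reflected Gray code of x.)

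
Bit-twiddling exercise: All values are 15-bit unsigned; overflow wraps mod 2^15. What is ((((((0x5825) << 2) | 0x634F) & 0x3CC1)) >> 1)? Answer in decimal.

0x5825 = 101100000100101
→ << 2 (mod 2^15) → 110000010010100 = 24724
0x634F = 110001101001111
→ | → 110001111011111 = 25567
0x3CC1 = 011110011000001
→ & → 010000011000001 = 8385
→ >> 1 → 001000001100000 = 4192

4192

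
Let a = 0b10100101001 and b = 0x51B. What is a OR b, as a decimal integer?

1339

a = 10100101001
0x51B = 10100011011
 OR → 10100111011 = 1339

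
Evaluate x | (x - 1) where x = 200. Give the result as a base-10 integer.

x = 11001000 = 200
x - 1 = 11000111
OR    = 11001111 = 207
(x | (x - 1) sets all bits below the lowest set bit.)

207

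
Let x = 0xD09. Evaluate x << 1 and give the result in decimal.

0xD09 = 0110100001001
shift left by 1 → 1101000010010 = 6674
(equivalently, 3337 × 2^1 = 3337 × 2)

6674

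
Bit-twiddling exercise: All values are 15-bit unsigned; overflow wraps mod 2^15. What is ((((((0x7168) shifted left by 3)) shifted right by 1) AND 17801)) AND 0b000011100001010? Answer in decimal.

0x7168 = 111000101101000
→ shifted left by 3 (mod 2^15) → 000101101000000 = 2880
→ shifted right by 1 → 000010110100000 = 1440
17801 = 100010110001001
→ AND → 000010110000000 = 1408
0b000011100001010 = 000011100001010
→ AND → 000010100000000 = 1280

1280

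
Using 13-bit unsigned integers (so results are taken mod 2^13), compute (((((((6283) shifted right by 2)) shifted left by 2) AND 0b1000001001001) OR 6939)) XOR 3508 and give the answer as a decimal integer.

6283 = 1100010001011
→ shifted right by 2 → 0011000100010 = 1570
→ shifted left by 2 (mod 2^13) → 1100010001000 = 6280
0b1000001001001 = 1000001001001
→ AND → 1000000001000 = 4104
6939 = 1101100011011
→ OR → 1101100011011 = 6939
3508 = 0110110110100
→ XOR → 1011010101111 = 5807

5807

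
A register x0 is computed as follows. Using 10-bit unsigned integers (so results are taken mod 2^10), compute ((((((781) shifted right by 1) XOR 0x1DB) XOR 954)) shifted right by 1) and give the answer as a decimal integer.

499

781 = 1100001101
→ shifted right by 1 → 0110000110 = 390
0x1DB = 0111011011
→ XOR → 0001011101 = 93
954 = 1110111010
→ XOR → 1111100111 = 999
→ shifted right by 1 → 0111110011 = 499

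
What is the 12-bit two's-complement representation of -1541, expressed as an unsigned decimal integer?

2555

1541 in 12 bits: 011000000101
Invert: 100111111010
Add 1:  100111111011 = 2555
(Check: 2^12 - 1541 = 4096 - 1541 = 2555.)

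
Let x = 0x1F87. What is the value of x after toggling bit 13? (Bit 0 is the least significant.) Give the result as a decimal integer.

x = 01111110000111
bit 13 is currently 0; toggle it via x ^ (1 << 13) = x ^ 8192
→ 11111110000111 = 16263

16263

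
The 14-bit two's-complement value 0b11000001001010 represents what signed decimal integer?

pattern = 11000001001010 (MSB is 1 ⇒ negative)
Invert: 00111110110101, add 1 → 00111110110110 = 4022, so the value is -4022.
(Equivalently: 12362 - 2^14 = 12362 - 16384 = -4022.)

-4022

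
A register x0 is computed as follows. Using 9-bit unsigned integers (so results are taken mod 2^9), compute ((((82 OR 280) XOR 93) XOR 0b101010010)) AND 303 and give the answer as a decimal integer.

82 = 001010010
280 = 100011000
→ OR → 101011010 = 346
93 = 001011101
→ XOR → 100000111 = 263
0b101010010 = 101010010
→ XOR → 001010101 = 85
303 = 100101111
→ AND → 000000101 = 5

5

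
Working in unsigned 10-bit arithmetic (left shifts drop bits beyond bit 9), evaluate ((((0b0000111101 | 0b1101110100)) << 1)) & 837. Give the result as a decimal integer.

0b0000111101 = 0000111101
0b1101110100 = 1101110100
→ | → 1101111101 = 893
→ << 1 (mod 2^10) → 1011111010 = 762
837 = 1101000101
→ & → 1001000000 = 576

576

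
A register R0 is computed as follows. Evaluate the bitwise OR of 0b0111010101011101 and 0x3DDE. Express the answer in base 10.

32223

a = 111010101011101
0x3DDE = 011110111011110
 OR → 111110111011111 = 32223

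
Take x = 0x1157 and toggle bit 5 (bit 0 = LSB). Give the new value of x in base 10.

x = 01000101010111
bit 5 is currently 0; toggle it via x ^ (1 << 5) = x ^ 32
→ 01000101110111 = 4471

4471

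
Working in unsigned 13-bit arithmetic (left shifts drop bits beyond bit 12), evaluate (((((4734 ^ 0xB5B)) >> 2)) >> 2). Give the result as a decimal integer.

402

4734 = 1001001111110
0xB5B = 0101101011011
→ ^ → 1100100100101 = 6437
→ >> 2 → 0011001001001 = 1609
→ >> 2 → 0000110010010 = 402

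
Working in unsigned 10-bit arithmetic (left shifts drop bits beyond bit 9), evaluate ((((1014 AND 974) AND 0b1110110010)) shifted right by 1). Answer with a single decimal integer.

1014 = 1111110110
974 = 1111001110
→ AND → 1111000110 = 966
0b1110110010 = 1110110010
→ AND → 1110000010 = 898
→ shifted right by 1 → 0111000001 = 449

449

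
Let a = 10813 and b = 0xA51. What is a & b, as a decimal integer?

2577

10813 = 10101000111101
0xA51 = 00101001010001
AND → 00101000010001 = 2577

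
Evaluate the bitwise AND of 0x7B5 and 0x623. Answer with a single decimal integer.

0x7B5 = 11110110101
0x623 = 11000100011
AND → 11000100001 = 1569

1569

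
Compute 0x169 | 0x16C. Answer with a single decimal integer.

0x169 = 101101001
0x16C = 101101100
 OR → 101101101 = 365

365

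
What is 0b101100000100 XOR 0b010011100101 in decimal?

4065

a = 101100000100
b = 010011100101
XOR → 111111100001 = 4065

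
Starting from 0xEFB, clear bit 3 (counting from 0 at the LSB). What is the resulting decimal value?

3827

x = 0111011111011
bit 3 is currently 1; clear it via x & ~(1 << 3) = x & ~8
→ 0111011110011 = 3827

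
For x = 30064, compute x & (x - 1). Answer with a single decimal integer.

x = 111010101110000 = 30064
x - 1 = 111010101101111
AND   = 111010101100000 = 30048
(x & (x - 1) clears the lowest set bit of x.)

30048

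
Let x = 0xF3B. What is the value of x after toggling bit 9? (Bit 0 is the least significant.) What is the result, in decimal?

x = 0111100111011
bit 9 is currently 1; toggle it via x ^ (1 << 9) = x ^ 512
→ 0110100111011 = 3387

3387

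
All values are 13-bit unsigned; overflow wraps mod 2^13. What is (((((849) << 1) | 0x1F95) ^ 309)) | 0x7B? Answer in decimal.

7931

849 = 0001101010001
→ << 1 (mod 2^13) → 0011010100010 = 1698
0x1F95 = 1111110010101
→ | → 1111110110111 = 8119
309 = 0000100110101
→ ^ → 1111010000010 = 7810
0x7B = 0000001111011
→ | → 1111011111011 = 7931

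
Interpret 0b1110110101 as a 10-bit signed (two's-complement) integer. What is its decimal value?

pattern = 1110110101 (MSB is 1 ⇒ negative)
Invert: 0001001010, add 1 → 0001001011 = 75, so the value is -75.
(Equivalently: 949 - 2^10 = 949 - 1024 = -75.)

-75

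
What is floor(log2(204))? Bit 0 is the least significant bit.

204 = 11001100
The topmost 1 is at position 7 (since 2^7 = 128 ≤ 204 < 256).

7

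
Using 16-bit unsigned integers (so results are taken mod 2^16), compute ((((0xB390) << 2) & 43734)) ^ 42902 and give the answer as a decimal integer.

0xB390 = 1011001110010000
→ << 2 (mod 2^16) → 1100111001000000 = 52800
43734 = 1010101011010110
→ & → 1000101001000000 = 35392
42902 = 1010011110010110
→ ^ → 0010110111010110 = 11734

11734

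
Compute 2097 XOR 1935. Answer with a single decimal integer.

4030

2097 = 100000110001
1935 = 011110001111
XOR → 111110111110 = 4030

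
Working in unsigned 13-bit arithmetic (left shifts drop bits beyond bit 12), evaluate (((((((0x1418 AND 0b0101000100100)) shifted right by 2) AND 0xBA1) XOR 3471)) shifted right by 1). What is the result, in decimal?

1735

0x1418 = 1010000011000
0b0101000100100 = 0101000100100
→ AND → 0000000000000 = 0
→ shifted right by 2 → 0000000000000 = 0
0xBA1 = 0101110100001
→ AND → 0000000000000 = 0
3471 = 0110110001111
→ XOR → 0110110001111 = 3471
→ shifted right by 1 → 0011011000111 = 1735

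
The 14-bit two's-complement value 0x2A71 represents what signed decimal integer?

-5519

pattern = 10101001110001 (MSB is 1 ⇒ negative)
Invert: 01010110001110, add 1 → 01010110001111 = 5519, so the value is -5519.
(Equivalently: 10865 - 2^14 = 10865 - 16384 = -5519.)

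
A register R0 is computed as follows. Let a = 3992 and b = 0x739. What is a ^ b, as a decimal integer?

3992 = 111110011000
0x739 = 011100111001
XOR → 100010100001 = 2209

2209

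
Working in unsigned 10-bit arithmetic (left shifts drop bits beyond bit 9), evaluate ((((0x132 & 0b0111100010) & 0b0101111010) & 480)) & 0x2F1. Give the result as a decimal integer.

32

0x132 = 0100110010
0b0111100010 = 0111100010
→ & → 0100100010 = 290
0b0101111010 = 0101111010
→ & → 0100100010 = 290
480 = 0111100000
→ & → 0100100000 = 288
0x2F1 = 1011110001
→ & → 0000100000 = 32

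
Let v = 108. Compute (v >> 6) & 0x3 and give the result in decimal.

1

v = 001101100
Shift right by 6: 001
Mask low 2 bits: 01 = 1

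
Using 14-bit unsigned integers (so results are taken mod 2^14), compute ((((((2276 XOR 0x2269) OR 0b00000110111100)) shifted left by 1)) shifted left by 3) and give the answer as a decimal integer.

15312

2276 = 00100011100100
0x2269 = 10001001101001
→ XOR → 10101010001101 = 10893
0b00000110111100 = 00000110111100
→ OR → 10101110111101 = 11197
→ shifted left by 1 (mod 2^14) → 01011101111010 = 6010
→ shifted left by 3 (mod 2^14) → 11101111010000 = 15312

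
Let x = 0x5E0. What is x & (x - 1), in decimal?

1472

x = 10111100000 = 1504
x - 1 = 10111011111
AND   = 10111000000 = 1472
(x & (x - 1) clears the lowest set bit of x.)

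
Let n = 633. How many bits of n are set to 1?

633 = 1001111001
Count the 1s: 1 + 1 + 1 + 1 + 1 + 1 = 6

6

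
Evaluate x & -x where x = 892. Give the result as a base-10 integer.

4

x = 1101111100 = 892
-x (two's complement) = …0010000100
AND   = 0000000100 = 4
(x & -x isolates the lowest set bit of x.)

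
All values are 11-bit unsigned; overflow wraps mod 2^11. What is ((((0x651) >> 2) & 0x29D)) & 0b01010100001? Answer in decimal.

128

0x651 = 11001010001
→ >> 2 → 00110010100 = 404
0x29D = 01010011101
→ & → 00010010100 = 148
0b01010100001 = 01010100001
→ & → 00010000000 = 128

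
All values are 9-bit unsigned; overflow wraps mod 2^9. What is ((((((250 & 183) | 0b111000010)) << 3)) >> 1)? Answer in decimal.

200

250 = 011111010
183 = 010110111
→ & → 010110010 = 178
0b111000010 = 111000010
→ | → 111110010 = 498
→ << 3 (mod 2^9) → 110010000 = 400
→ >> 1 → 011001000 = 200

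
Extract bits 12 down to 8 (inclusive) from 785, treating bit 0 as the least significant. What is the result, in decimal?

v = 0001100010001
Shift right by 8: 00011
Mask low 5 bits: 00011 = 3

3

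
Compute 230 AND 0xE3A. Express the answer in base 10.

34

230 = 000011100110
0xE3A = 111000111010
AND → 000000100010 = 34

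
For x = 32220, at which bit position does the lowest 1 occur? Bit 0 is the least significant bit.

2

32220 = 111110111011100
Trailing zeros: 2, so the lowest set bit is bit 2 (value 4).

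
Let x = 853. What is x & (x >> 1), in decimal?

x = 1101010101 = 853
x>>1 = 0110101010
AND  = 0100000000 = 256
(x & (x >> 1) has a 1 wherever x has two consecutive 1 bits.)

256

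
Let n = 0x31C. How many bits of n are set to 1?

0x31C = 1100011100
Count the 1s: 1 + 1 + 1 + 1 + 1 = 5

5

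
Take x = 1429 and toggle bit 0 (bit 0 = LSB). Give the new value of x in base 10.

1428

x = 10110010101
bit 0 is currently 1; toggle it via x ^ (1 << 0) = x ^ 1
→ 10110010100 = 1428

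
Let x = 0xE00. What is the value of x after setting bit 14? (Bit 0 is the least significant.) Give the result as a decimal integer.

x = 000111000000000
bit 14 is currently 0; set it via x | (1 << 14) = x | 16384
→ 100111000000000 = 19968

19968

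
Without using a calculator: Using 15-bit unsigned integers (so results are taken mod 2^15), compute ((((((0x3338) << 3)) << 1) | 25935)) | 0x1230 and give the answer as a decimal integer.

0x3338 = 011001100111000
→ << 3 (mod 2^15) → 001100111000000 = 6592
→ << 1 (mod 2^15) → 011001110000000 = 13184
25935 = 110010101001111
→ | → 111011111001111 = 30671
0x1230 = 001001000110000
→ | → 111011111111111 = 30719

30719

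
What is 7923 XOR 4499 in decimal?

7923 = 1111011110011
4499 = 1000110010011
XOR → 0111101100000 = 3936

3936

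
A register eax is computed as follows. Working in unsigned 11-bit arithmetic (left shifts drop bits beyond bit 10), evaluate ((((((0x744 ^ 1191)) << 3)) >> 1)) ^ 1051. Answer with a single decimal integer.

0x744 = 11101000100
1191 = 10010100111
→ ^ → 01111100011 = 995
→ << 3 (mod 2^11) → 11100011000 = 1816
→ >> 1 → 01110001100 = 908
1051 = 10000011011
→ ^ → 11110010111 = 1943

1943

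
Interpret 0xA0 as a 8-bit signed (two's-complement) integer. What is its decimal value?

-96

pattern = 10100000 (MSB is 1 ⇒ negative)
Invert: 01011111, add 1 → 01100000 = 96, so the value is -96.
(Equivalently: 160 - 2^8 = 160 - 256 = -96.)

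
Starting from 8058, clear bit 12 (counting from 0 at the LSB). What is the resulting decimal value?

x = 01111101111010
bit 12 is currently 1; clear it via x & ~(1 << 12) = x & ~4096
→ 00111101111010 = 3962

3962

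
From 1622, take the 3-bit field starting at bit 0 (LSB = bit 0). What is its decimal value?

6

v = 011001010110
Shift right by 0: 011001010110
Mask low 3 bits: 110 = 6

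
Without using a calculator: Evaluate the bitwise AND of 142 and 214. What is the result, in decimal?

142 = 10001110
214 = 11010110
AND → 10000110 = 134

134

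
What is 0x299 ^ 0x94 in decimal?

525

0x299 = 1010011001
0x94 = 0010010100
XOR → 1000001101 = 525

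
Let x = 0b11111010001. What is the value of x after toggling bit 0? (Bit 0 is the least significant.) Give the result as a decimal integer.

2000

x = 11111010001
bit 0 is currently 1; toggle it via x ^ (1 << 0) = x ^ 1
→ 11111010000 = 2000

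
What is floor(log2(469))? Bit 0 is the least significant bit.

8

469 = 111010101
The topmost 1 is at position 8 (since 2^8 = 256 ≤ 469 < 512).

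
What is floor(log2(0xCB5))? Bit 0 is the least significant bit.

0xCB5 = 110010110101
The topmost 1 is at position 11 (since 2^11 = 2048 ≤ 3253 < 4096).

11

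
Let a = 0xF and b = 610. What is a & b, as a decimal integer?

2

0xF = 0000001111
610 = 1001100010
AND → 0000000010 = 2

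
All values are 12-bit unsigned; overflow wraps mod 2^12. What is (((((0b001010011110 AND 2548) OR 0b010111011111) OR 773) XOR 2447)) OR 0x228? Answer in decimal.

0b001010011110 = 001010011110
2548 = 100111110100
→ AND → 000010010100 = 148
0b010111011111 = 010111011111
→ OR → 010111011111 = 1503
773 = 001100000101
→ OR → 011111011111 = 2015
2447 = 100110001111
→ XOR → 111001010000 = 3664
0x228 = 001000101000
→ OR → 111001111000 = 3704

3704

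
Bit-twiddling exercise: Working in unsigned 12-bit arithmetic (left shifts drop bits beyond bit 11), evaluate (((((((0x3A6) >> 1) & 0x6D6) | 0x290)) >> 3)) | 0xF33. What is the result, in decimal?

3963

0x3A6 = 001110100110
→ >> 1 → 000111010011 = 467
0x6D6 = 011011010110
→ & → 000011010010 = 210
0x290 = 001010010000
→ | → 001011010010 = 722
→ >> 3 → 000001011010 = 90
0xF33 = 111100110011
→ | → 111101111011 = 3963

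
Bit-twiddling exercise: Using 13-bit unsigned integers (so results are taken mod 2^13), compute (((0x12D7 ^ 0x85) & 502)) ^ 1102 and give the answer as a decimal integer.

1052

0x12D7 = 1001011010111
0x85 = 0000010000101
→ ^ → 1001001010010 = 4690
502 = 0000111110110
→ & → 0000001010010 = 82
1102 = 0010001001110
→ ^ → 0010000011100 = 1052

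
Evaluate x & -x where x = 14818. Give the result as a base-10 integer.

2

x = 11100111100010 = 14818
-x (two's complement) = …00011000011110
AND   = 00000000000010 = 2
(x & -x isolates the lowest set bit of x.)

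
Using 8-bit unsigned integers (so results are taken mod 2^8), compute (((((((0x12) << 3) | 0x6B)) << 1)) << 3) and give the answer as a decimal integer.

176

0x12 = 00010010
→ << 3 (mod 2^8) → 10010000 = 144
0x6B = 01101011
→ | → 11111011 = 251
→ << 1 (mod 2^8) → 11110110 = 246
→ << 3 (mod 2^8) → 10110000 = 176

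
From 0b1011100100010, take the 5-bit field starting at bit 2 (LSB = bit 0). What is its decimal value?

8

v = 1011100100010
Shift right by 2: 10111001000
Mask low 5 bits: 01000 = 8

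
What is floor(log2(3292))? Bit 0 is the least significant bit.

3292 = 110011011100
The topmost 1 is at position 11 (since 2^11 = 2048 ≤ 3292 < 4096).

11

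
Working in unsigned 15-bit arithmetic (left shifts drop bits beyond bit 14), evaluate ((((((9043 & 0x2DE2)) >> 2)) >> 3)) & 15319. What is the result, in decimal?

9043 = 010001101010011
0x2DE2 = 010110111100010
→ & → 010000101000010 = 8514
→ >> 2 → 000100001010000 = 2128
→ >> 3 → 000000100001010 = 266
15319 = 011101111010111
→ & → 000000100000010 = 258

258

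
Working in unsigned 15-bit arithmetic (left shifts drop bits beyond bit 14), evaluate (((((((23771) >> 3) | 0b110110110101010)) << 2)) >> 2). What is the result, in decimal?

23771 = 101110011011011
→ >> 3 → 000101110011011 = 2971
0b110110110101010 = 110110110101010
→ | → 110111110111011 = 28603
→ << 2 (mod 2^15) → 011111011101100 = 16108
→ >> 2 → 000111110111011 = 4027

4027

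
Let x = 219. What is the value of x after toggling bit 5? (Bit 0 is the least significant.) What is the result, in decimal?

x = 0011011011
bit 5 is currently 0; toggle it via x ^ (1 << 5) = x ^ 32
→ 0011111011 = 251

251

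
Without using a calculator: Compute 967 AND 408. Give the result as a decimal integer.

384

967 = 1111000111
408 = 0110011000
AND → 0110000000 = 384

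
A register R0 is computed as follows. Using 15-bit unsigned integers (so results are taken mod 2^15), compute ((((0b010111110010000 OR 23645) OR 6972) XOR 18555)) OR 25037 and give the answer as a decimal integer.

30671

0b010111110010000 = 010111110010000
23645 = 101110001011101
→ OR → 111111111011101 = 32733
6972 = 001101100111100
→ OR → 111111111111101 = 32765
18555 = 100100001111011
→ XOR → 011011110000110 = 14214
25037 = 110000111001101
→ OR → 111011111001111 = 30671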